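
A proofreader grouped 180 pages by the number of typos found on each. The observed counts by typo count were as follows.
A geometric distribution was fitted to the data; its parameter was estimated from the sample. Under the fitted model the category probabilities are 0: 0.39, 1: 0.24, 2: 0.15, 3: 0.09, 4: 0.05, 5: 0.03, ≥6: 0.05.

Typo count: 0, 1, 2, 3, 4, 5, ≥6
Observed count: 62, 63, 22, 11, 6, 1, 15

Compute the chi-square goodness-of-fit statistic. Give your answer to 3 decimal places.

Expected counts E_i = n·p_i: 180×0.39 = 70.2, 180×0.24 = 43.2, 180×0.15 = 27, 180×0.09 = 16.2, 180×0.05 = 9, 180×0.03 = 5.4, 180×0.05 = 9.
cat         O        E   (O−E)²/E
0          62     70.2     0.9578
1          63     43.2     9.0750
2          22       27     0.9259
3          11     16.2     1.6691
4           6        9     1.0000
5           1      5.4     3.5852
≥6         15        9     4.0000
Sum = 21.213

21.213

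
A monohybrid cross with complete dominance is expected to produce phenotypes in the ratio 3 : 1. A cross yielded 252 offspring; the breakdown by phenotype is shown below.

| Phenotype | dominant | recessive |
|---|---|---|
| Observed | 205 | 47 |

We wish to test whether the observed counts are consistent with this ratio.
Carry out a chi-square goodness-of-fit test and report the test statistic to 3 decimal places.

5.418

Ratio total = 4. Expected counts: 252×3/4 = 189, 252×1/4 = 63.
cat            O        E   (O−E)²/E
dominant     205      189     1.3545
recessive     47       63     4.0635
Sum = 5.418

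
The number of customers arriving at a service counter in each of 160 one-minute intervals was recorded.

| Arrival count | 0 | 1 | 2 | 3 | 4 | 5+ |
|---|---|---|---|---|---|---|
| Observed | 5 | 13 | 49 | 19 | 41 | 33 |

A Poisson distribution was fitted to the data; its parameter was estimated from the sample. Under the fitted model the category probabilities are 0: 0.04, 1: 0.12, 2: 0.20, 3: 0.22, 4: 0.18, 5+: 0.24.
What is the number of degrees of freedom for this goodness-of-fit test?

There are k = 6 categories and 1 parameter estimated from the data, so df = 6 − 1 − 1 = 4.

4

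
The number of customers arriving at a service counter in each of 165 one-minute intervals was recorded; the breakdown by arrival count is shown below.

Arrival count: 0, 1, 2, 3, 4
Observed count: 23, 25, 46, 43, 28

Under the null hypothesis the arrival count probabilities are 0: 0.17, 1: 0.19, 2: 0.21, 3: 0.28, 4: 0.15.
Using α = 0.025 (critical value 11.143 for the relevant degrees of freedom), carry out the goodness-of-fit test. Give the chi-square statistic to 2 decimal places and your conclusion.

Expected counts E_i = n·p_i: 165×0.17 = 28.05, 165×0.19 = 31.35, 165×0.21 = 34.65, 165×0.28 = 46.2, 165×0.15 = 24.75.
χ² = (23−28.05)²/28.05 + (25−31.35)²/31.35 + (46−34.65)²/34.65 + (43−46.2)²/46.2 + (28−24.75)²/24.75
   = 0.909 + 1.286 + 3.718 + 0.222 + 0.427
Sum = 6.56
df = 4. Since 6.56 < 11.143, we do not reject H₀.

6.56; do not reject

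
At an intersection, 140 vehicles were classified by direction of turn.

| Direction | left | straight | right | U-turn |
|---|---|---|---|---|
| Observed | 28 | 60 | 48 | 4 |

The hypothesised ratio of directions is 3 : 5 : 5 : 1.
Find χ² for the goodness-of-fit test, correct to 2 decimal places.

Ratio total = 14. Expected counts: 140×3/14 = 30, 140×5/14 = 50, 140×5/14 = 50, 140×1/14 = 10.
χ² = (28−30)²/30 + (60−50)²/50 + (48−50)²/50 + (4−10)²/10
   = 0.133 + 2.000 + 0.080 + 3.600
Sum = 5.81

5.81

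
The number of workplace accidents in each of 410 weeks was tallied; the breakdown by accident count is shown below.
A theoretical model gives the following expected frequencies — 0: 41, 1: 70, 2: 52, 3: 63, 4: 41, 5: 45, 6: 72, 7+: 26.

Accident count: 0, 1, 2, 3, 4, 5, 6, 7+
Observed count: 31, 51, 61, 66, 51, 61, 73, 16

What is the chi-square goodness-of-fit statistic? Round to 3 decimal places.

21.285

cat         O        E   (O−E)²/E
0          31       41     2.4390
1          51       70     5.1571
2          61       52     1.5577
3          66       63     0.1429
4          51       41     2.4390
5          61       45     5.6889
6          73       72     0.0139
7+         16       26     3.8462
Sum = 21.285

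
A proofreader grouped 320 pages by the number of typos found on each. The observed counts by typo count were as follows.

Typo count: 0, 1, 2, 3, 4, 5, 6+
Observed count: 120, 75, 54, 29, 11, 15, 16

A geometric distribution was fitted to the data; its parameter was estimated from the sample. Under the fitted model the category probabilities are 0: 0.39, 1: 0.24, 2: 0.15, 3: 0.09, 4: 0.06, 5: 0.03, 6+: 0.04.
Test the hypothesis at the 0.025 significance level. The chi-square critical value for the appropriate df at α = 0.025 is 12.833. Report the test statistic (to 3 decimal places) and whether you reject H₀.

Expected counts E_i = n·p_i: 320×0.39 = 124.8, 320×0.24 = 76.8, 320×0.15 = 48, 320×0.09 = 28.8, 320×0.06 = 19.2, 320×0.03 = 9.6, 320×0.04 = 12.8.
cat         O        E   (O−E)²/E
0         120    124.8     0.1846
1          75     76.8     0.0422
2          54       48     0.7500
3          29     28.8     0.0014
4          11     19.2     3.5021
5          15      9.6     3.0375
6+         16     12.8     0.8000
Sum = 8.318
df = 5. Since 8.318 < 12.833, we do not reject H₀.

8.318; do not reject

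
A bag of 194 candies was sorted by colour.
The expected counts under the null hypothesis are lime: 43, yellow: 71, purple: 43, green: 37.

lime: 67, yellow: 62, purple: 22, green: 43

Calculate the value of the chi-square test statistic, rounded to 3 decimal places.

25.765

lime: (67 − 43)²/43 = 576/43 = 13.3953
yellow: (62 − 71)²/71 = 81/71 = 1.1408
purple: (22 − 43)²/43 = 441/43 = 10.2558
green: (43 − 37)²/37 = 36/37 = 0.9730
Sum = 25.765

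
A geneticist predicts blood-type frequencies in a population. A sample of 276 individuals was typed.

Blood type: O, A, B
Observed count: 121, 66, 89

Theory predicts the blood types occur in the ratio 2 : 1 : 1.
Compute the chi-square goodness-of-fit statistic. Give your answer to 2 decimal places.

8.02

Ratio total = 4. Expected counts: 276×2/4 = 138, 276×1/4 = 69, 276×1/4 = 69.
O: (121 − 138)²/138 = 289/138 = 2.094
A: (66 − 69)²/69 = 9/69 = 0.130
B: (89 − 69)²/69 = 400/69 = 5.797
Sum = 8.02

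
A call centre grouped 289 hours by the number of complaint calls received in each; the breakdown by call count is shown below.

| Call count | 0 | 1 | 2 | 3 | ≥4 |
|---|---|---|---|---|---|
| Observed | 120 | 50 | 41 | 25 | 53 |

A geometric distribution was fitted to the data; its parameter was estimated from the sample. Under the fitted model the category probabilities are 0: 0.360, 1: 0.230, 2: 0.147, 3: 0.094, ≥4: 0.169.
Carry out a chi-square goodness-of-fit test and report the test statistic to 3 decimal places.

7.108

Expected counts E_i = n·p_i: 289×0.360 = 104.04, 289×0.230 = 66.47, 289×0.147 = 42.483, 289×0.094 = 27.166, 289×0.169 = 48.841.
χ² = (120−104.04)²/104.04 + (50−66.47)²/66.47 + (41−42.483)²/42.483 + (25−27.166)²/27.166 + (53−48.841)²/48.841
   = 2.4483 + 4.0810 + 0.0518 + 0.1727 + 0.3542
Sum = 7.108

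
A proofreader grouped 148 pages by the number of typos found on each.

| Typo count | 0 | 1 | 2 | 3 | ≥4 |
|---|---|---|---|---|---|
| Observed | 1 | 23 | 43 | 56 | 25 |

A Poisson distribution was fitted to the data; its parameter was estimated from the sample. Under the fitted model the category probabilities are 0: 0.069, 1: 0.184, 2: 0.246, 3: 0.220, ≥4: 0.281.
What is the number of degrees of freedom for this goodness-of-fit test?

3

There are k = 5 categories and 1 parameter estimated from the data, so df = 5 − 1 − 1 = 3.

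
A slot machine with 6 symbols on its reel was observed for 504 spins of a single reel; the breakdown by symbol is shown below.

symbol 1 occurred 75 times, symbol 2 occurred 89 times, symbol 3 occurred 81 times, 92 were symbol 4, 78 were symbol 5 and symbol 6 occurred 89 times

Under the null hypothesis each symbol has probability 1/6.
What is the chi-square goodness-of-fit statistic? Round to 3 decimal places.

2.857

Under H₀ each category has probability 1/6, so each expected count is 504/6 = 84.
χ² = (75−84)²/84 + (89−84)²/84 + (81−84)²/84 + (92−84)²/84 + (78−84)²/84 + (89−84)²/84
   = 0.9643 + 0.2976 + 0.1071 + 0.7619 + 0.4286 + 0.2976
Sum = 2.857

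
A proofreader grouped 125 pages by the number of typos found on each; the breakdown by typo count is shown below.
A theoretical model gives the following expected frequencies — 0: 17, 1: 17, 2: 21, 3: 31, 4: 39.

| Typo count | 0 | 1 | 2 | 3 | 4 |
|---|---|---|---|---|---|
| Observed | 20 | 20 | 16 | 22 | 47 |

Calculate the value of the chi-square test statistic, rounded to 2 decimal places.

0: (20 − 17)²/17 = 9/17 = 0.529
1: (20 − 17)²/17 = 9/17 = 0.529
2: (16 − 21)²/21 = 25/21 = 1.190
3: (22 − 31)²/31 = 81/31 = 2.613
4: (47 − 39)²/39 = 64/39 = 1.641
Sum = 6.50

6.50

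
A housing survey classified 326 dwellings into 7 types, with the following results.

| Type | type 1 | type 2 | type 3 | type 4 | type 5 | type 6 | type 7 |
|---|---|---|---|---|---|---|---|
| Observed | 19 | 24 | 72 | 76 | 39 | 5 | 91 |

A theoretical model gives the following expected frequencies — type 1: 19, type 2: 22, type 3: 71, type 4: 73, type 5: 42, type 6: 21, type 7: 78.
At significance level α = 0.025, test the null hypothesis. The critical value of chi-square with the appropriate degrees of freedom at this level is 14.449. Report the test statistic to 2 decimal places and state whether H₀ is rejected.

14.89; reject

χ² = (19−19)²/19 + (24−22)²/22 + (72−71)²/71 + (76−73)²/73 + (39−42)²/42 + (5−21)²/21 + (91−78)²/78
   = 0.000 + 0.182 + 0.014 + 0.123 + 0.214 + 12.190 + 2.167
Sum = 14.89
df = 6. Since 14.89 > 14.449, we reject H₀.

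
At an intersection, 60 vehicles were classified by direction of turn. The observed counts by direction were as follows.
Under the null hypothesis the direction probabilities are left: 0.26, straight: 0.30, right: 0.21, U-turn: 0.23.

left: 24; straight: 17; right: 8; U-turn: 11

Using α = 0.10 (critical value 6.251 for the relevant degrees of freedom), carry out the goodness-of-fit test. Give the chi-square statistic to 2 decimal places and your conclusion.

6.83; reject

Expected counts E_i = n·p_i: 60×0.26 = 15.6, 60×0.30 = 18, 60×0.21 = 12.6, 60×0.23 = 13.8.
χ² = (24−15.6)²/15.6 + (17−18)²/18 + (8−12.6)²/12.6 + (11−13.8)²/13.8
   = 4.523 + 0.056 + 1.679 + 0.568
Sum = 6.83
df = 3. Since 6.83 > 6.251, we reject H₀.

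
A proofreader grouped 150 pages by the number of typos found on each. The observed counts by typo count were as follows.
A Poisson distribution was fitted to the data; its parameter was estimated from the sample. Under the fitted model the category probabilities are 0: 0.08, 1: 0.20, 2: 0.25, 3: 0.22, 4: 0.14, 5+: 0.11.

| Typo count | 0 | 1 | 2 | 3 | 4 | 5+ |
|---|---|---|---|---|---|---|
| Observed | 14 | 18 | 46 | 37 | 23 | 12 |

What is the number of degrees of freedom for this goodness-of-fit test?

There are k = 6 categories and 1 parameter estimated from the data, so df = 6 − 1 − 1 = 4.

4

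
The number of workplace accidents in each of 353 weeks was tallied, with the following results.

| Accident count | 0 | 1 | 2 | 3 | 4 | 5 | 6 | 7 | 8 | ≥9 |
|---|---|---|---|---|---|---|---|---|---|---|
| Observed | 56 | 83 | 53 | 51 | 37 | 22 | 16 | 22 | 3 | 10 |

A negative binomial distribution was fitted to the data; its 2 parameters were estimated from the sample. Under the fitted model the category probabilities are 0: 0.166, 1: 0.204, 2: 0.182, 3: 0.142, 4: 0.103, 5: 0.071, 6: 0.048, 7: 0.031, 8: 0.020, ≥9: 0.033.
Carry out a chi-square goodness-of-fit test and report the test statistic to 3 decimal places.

Expected counts E_i = n·p_i: 353×0.166 = 58.598, 353×0.204 = 72.012, 353×0.182 = 64.246, 353×0.142 = 50.126, 353×0.103 = 36.359, 353×0.071 = 25.063, 353×0.048 = 16.944, 353×0.031 = 10.943, 353×0.020 = 7.06, 353×0.033 = 11.649.
cat         O        E   (O−E)²/E
0          56   58.598     0.1152
1          83   72.012     1.6766
2          53   64.246     1.9686
3          51   50.126     0.0152
4          37   36.359     0.0113
5          22   25.063     0.3743
6          16   16.944     0.0526
7          22   10.943    11.1722
8           3     7.06     2.3348
≥9         10   11.649     0.2334
Sum = 17.954

17.954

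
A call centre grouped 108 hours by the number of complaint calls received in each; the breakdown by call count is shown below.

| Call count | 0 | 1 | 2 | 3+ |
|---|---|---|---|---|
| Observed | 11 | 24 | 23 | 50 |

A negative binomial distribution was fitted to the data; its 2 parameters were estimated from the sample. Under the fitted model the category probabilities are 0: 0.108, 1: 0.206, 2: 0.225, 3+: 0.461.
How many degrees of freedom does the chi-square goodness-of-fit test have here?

1

There are k = 4 categories and 2 parameters estimated from the data, so df = 4 − 1 − 2 = 1.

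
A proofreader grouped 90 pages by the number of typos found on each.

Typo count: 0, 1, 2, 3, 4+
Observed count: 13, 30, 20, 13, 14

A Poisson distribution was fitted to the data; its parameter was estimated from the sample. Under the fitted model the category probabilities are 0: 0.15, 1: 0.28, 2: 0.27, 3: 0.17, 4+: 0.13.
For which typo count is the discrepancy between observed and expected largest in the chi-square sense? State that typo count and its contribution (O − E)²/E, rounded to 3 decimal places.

1, 0.914

Expected counts E_i = n·p_i: 90×0.15 = 13.5, 90×0.28 = 25.2, 90×0.27 = 24.3, 90×0.17 = 15.3, 90×0.13 = 11.7.
χ² = (13−13.5)²/13.5 + (30−25.2)²/25.2 + (20−24.3)²/24.3 + (13−15.3)²/15.3 + (14−11.7)²/11.7
   = 0.0185 + 0.9143 + 0.7609 + 0.3458 + 0.4521
The largest term is for 1: 0.914.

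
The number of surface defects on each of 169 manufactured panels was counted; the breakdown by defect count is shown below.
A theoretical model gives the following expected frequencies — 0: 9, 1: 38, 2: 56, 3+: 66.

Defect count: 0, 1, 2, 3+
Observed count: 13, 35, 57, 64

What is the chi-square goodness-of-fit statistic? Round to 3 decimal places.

0: (13 − 9)²/9 = 16/9 = 1.7778
1: (35 − 38)²/38 = 9/38 = 0.2368
2: (57 − 56)²/56 = 1/56 = 0.0179
3+: (64 − 66)²/66 = 4/66 = 0.0606
Sum = 2.093

2.093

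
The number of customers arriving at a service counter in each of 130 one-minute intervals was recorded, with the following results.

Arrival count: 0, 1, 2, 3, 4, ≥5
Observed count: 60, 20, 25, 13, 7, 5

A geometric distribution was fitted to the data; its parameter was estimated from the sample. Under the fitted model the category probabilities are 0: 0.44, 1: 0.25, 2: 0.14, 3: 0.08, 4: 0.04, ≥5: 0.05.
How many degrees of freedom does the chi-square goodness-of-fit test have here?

4

There are k = 6 categories and 1 parameter estimated from the data, so df = 6 − 1 − 1 = 4.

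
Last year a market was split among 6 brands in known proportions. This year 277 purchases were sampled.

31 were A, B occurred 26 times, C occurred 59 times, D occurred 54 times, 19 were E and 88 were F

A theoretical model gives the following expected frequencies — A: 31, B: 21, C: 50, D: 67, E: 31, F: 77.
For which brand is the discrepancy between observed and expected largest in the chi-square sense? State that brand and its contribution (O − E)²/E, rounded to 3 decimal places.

E, 4.645

A: (31 − 31)²/31 = 0/31 = 0.0000
B: (26 − 21)²/21 = 25/21 = 1.1905
C: (59 − 50)²/50 = 81/50 = 1.6200
D: (54 − 67)²/67 = 169/67 = 2.5224
E: (19 − 31)²/31 = 144/31 = 4.6452
F: (88 − 77)²/77 = 121/77 = 1.5714
The largest term is for E: 4.645.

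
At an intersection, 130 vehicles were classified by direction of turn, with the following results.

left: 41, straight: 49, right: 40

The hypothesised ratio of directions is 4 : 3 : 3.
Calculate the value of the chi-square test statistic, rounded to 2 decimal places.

4.92

Ratio total = 10. Expected counts: 130×4/10 = 52, 130×3/10 = 39, 130×3/10 = 39.
left: (41 − 52)²/52 = 121/52 = 2.327
straight: (49 − 39)²/39 = 100/39 = 2.564
right: (40 − 39)²/39 = 1/39 = 0.026
Sum = 4.92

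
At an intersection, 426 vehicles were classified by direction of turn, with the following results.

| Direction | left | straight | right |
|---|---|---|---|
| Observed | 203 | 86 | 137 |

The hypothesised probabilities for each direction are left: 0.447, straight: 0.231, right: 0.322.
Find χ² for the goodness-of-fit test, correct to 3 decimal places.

2.395

Expected counts E_i = n·p_i: 426×0.447 = 190.422, 426×0.231 = 98.406, 426×0.322 = 137.172.
cat           O        E   (O−E)²/E
left        203  190.422     0.8308
straight     86   98.406     1.5640
right       137  137.172     0.0002
Sum = 2.395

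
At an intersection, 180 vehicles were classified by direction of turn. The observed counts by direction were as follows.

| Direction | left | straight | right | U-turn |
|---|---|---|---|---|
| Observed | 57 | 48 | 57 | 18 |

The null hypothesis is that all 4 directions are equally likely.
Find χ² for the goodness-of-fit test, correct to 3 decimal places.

Under H₀ each category has probability 1/4, so each expected count is 180/4 = 45.
left: (57 − 45)²/45 = 144/45 = 3.2000
straight: (48 − 45)²/45 = 9/45 = 0.2000
right: (57 − 45)²/45 = 144/45 = 3.2000
U-turn: (18 − 45)²/45 = 729/45 = 16.2000
Sum = 22.800

22.800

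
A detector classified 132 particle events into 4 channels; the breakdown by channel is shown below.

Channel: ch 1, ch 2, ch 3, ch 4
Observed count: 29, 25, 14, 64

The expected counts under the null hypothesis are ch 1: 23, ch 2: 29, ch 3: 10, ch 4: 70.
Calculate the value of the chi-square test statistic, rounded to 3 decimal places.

4.231

χ² = (29−23)²/23 + (25−29)²/29 + (14−10)²/10 + (64−70)²/70
   = 1.5652 + 0.5517 + 1.6000 + 0.5143
Sum = 4.231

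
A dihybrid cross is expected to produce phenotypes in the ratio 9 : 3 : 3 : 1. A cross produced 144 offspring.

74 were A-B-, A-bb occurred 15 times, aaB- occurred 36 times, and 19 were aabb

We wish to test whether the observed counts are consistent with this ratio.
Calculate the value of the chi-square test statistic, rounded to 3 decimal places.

20.049

Ratio total = 16. Expected counts: 144×9/16 = 81, 144×3/16 = 27, 144×3/16 = 27, 144×1/16 = 9.
cat         O        E   (O−E)²/E
A-B-       74       81     0.6049
A-bb       15       27     5.3333
aaB-       36       27     3.0000
aabb       19        9    11.1111
Sum = 20.049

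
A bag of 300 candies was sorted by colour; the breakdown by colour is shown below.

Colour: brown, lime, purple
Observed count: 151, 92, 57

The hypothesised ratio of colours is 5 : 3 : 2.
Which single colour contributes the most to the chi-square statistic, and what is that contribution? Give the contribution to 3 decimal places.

purple, 0.150

Ratio total = 10. Expected counts: 300×5/10 = 150, 300×3/10 = 90, 300×2/10 = 60.
χ² = (151−150)²/150 + (92−90)²/90 + (57−60)²/60
   = 0.0067 + 0.0444 + 0.1500
The largest term is for purple: 0.150.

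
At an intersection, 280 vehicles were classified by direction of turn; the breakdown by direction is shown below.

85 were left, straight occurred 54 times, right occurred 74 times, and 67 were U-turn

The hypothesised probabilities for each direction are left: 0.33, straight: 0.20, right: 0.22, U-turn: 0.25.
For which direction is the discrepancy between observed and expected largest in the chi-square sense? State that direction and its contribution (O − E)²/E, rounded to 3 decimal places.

Expected counts E_i = n·p_i: 280×0.33 = 92.4, 280×0.20 = 56, 280×0.22 = 61.6, 280×0.25 = 70.
left: (85 − 92.4)²/92.4 = 54.76/92.4 = 0.5926
straight: (54 − 56)²/56 = 4/56 = 0.0714
right: (74 − 61.6)²/61.6 = 153.76/61.6 = 2.4961
U-turn: (67 − 70)²/70 = 9/70 = 0.1286
The largest term is for right: 2.496.

right, 2.496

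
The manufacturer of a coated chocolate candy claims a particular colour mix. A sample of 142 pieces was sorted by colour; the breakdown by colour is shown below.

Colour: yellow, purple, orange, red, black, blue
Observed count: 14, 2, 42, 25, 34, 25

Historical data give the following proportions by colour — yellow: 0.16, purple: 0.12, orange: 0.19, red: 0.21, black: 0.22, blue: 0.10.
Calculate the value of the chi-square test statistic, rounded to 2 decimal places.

34.22

Expected counts E_i = n·p_i: 142×0.16 = 22.72, 142×0.12 = 17.04, 142×0.19 = 26.98, 142×0.21 = 29.82, 142×0.22 = 31.24, 142×0.10 = 14.2.
cat         O        E   (O−E)²/E
yellow     14    22.72      3.347
purple      2    17.04     13.275
orange     42    26.98      8.362
red        25    29.82      0.779
black      34    31.24      0.244
blue       25     14.2      8.214
Sum = 34.22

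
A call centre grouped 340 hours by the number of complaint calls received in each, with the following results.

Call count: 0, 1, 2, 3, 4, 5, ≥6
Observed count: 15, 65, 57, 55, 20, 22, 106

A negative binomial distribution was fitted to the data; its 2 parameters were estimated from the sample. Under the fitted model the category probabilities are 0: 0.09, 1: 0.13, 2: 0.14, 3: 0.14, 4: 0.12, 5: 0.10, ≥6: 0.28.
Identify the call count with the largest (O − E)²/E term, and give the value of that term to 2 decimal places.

Expected counts E_i = n·p_i: 340×0.09 = 30.6, 340×0.13 = 44.2, 340×0.14 = 47.6, 340×0.14 = 47.6, 340×0.12 = 40.8, 340×0.10 = 34, 340×0.28 = 95.2.
0: (15 − 30.6)²/30.6 = 243.36/30.6 = 7.953
1: (65 − 44.2)²/44.2 = 432.64/44.2 = 9.788
2: (57 − 47.6)²/47.6 = 88.36/47.6 = 1.856
3: (55 − 47.6)²/47.6 = 54.76/47.6 = 1.150
4: (20 − 40.8)²/40.8 = 432.64/40.8 = 10.604
5: (22 − 34)²/34 = 144/34 = 4.235
≥6: (106 − 95.2)²/95.2 = 116.64/95.2 = 1.225
The largest term is for 4: 10.60.

4, 10.60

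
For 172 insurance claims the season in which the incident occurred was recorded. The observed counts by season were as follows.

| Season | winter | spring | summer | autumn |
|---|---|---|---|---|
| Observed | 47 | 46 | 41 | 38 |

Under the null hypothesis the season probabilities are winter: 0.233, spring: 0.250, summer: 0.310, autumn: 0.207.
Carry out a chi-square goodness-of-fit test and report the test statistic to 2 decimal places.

4.41

Expected counts E_i = n·p_i: 172×0.233 = 40.076, 172×0.250 = 43, 172×0.310 = 53.32, 172×0.207 = 35.604.
winter: (47 − 40.076)²/40.076 = 47.941776/40.076 = 1.196
spring: (46 − 43)²/43 = 9/43 = 0.209
summer: (41 − 53.32)²/53.32 = 151.7824/53.32 = 2.847
autumn: (38 − 35.604)²/35.604 = 5.740816/35.604 = 0.161
Sum = 4.41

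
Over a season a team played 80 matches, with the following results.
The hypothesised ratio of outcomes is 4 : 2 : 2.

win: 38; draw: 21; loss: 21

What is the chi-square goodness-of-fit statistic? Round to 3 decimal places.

Ratio total = 8. Expected counts: 80×4/8 = 40, 80×2/8 = 20, 80×2/8 = 20.
cat         O        E   (O−E)²/E
win        38       40     0.1000
draw       21       20     0.0500
loss       21       20     0.0500
Sum = 0.200

0.200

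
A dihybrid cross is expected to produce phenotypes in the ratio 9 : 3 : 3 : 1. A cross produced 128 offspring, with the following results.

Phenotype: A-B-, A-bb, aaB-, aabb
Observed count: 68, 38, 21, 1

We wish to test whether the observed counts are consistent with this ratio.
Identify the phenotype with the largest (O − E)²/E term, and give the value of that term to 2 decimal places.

A-bb, 8.17

Ratio total = 16. Expected counts: 128×9/16 = 72, 128×3/16 = 24, 128×3/16 = 24, 128×1/16 = 8.
χ² = (68−72)²/72 + (38−24)²/24 + (21−24)²/24 + (1−8)²/8
   = 0.222 + 8.167 + 0.375 + 6.125
The largest term is for A-bb: 8.17.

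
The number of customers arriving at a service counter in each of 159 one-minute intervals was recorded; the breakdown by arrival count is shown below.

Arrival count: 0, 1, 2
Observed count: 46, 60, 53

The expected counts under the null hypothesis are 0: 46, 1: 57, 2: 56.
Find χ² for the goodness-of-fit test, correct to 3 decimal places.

0.319

χ² = (46−46)²/46 + (60−57)²/57 + (53−56)²/56
   = 0.0000 + 0.1579 + 0.1607
Sum = 0.319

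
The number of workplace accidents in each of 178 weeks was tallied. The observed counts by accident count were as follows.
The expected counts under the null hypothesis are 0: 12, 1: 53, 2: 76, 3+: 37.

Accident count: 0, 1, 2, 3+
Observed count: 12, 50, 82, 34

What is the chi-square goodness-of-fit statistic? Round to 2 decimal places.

0: (12 − 12)²/12 = 0/12 = 0.000
1: (50 − 53)²/53 = 9/53 = 0.170
2: (82 − 76)²/76 = 36/76 = 0.474
3+: (34 − 37)²/37 = 9/37 = 0.243
Sum = 0.89

0.89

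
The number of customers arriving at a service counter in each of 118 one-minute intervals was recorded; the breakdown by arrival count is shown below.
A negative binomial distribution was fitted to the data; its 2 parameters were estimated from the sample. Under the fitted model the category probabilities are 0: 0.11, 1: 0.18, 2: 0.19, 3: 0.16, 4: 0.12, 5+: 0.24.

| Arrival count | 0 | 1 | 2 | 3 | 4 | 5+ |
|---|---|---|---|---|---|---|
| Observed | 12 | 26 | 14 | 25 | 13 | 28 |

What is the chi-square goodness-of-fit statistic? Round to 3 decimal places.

6.385

Expected counts E_i = n·p_i: 118×0.11 = 12.98, 118×0.18 = 21.24, 118×0.19 = 22.42, 118×0.16 = 18.88, 118×0.12 = 14.16, 118×0.24 = 28.32.
χ² = (12−12.98)²/12.98 + (26−21.24)²/21.24 + (14−22.42)²/22.42 + (25−18.88)²/18.88 + (13−14.16)²/14.16 + (28−28.32)²/28.32
   = 0.0740 + 1.0667 + 3.1622 + 1.9838 + 0.0950 + 0.0036
Sum = 6.385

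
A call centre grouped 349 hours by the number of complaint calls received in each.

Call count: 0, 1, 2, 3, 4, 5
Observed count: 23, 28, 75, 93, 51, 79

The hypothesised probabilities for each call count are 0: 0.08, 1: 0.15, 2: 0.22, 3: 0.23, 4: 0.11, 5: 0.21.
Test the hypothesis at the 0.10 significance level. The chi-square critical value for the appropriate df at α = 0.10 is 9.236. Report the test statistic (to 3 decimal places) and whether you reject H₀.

Expected counts E_i = n·p_i: 349×0.08 = 27.92, 349×0.15 = 52.35, 349×0.22 = 76.78, 349×0.23 = 80.27, 349×0.11 = 38.39, 349×0.21 = 73.29.
cat         O        E   (O−E)²/E
0          23    27.92     0.8670
1          28    52.35    11.3261
2          75    76.78     0.0413
3          93    80.27     2.0188
4          51    38.39     4.1420
5          79    73.29     0.4449
Sum = 18.840
df = 5. Since 18.840 > 9.236, we reject H₀.

18.840; reject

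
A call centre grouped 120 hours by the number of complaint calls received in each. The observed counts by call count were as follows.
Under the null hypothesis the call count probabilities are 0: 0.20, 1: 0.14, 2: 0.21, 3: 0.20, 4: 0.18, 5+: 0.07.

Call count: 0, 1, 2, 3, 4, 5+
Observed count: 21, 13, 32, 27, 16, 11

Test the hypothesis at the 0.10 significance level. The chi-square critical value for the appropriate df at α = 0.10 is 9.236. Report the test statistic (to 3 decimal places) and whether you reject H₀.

Expected counts E_i = n·p_i: 120×0.20 = 24, 120×0.14 = 16.8, 120×0.21 = 25.2, 120×0.20 = 24, 120×0.18 = 21.6, 120×0.07 = 8.4.
cat         O        E   (O−E)²/E
0          21       24     0.3750
1          13     16.8     0.8595
2          32     25.2     1.8349
3          27       24     0.3750
4          16     21.6     1.4519
5+         11      8.4     0.8048
Sum = 5.701
df = 5. Since 5.701 < 9.236, we do not reject H₀.

5.701; do not reject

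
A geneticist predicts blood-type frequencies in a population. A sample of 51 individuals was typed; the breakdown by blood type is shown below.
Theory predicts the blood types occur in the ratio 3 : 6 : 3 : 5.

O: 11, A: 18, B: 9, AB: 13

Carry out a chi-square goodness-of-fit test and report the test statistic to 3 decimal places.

Ratio total = 17. Expected counts: 51×3/17 = 9, 51×6/17 = 18, 51×3/17 = 9, 51×5/17 = 15.
cat         O        E   (O−E)²/E
O          11        9     0.4444
A          18       18     0.0000
B           9        9     0.0000
AB         13       15     0.2667
Sum = 0.711

0.711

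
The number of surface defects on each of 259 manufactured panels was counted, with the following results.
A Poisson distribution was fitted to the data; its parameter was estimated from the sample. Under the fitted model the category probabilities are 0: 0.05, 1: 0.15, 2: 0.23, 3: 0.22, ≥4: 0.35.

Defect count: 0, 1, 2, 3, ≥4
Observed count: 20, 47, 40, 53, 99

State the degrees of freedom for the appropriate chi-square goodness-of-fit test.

3

There are k = 5 categories and 1 parameter estimated from the data, so df = 5 − 1 − 1 = 3.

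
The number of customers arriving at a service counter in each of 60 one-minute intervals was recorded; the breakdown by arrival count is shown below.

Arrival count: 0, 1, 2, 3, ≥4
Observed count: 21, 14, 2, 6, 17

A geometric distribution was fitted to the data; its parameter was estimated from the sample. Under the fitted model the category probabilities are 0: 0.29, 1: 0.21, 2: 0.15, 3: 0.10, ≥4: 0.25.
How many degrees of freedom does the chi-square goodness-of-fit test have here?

There are k = 5 categories and 1 parameter estimated from the data, so df = 5 − 1 − 1 = 3.

3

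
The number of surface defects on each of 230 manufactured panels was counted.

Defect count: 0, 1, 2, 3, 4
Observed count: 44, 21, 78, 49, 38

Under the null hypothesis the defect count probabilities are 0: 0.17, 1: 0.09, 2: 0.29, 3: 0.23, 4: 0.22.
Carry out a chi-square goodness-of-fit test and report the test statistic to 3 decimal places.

Expected counts E_i = n·p_i: 230×0.17 = 39.1, 230×0.09 = 20.7, 230×0.29 = 66.7, 230×0.23 = 52.9, 230×0.22 = 50.6.
χ² = (44−39.1)²/39.1 + (21−20.7)²/20.7 + (78−66.7)²/66.7 + (49−52.9)²/52.9 + (38−50.6)²/50.6
   = 0.6141 + 0.0043 + 1.9144 + 0.2875 + 3.1375
Sum = 5.958

5.958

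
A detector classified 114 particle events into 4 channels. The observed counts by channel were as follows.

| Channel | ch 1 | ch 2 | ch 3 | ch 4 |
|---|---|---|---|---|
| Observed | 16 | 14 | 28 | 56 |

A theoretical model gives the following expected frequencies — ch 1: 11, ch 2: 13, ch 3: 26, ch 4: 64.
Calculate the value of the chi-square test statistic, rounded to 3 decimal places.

3.503

χ² = (16−11)²/11 + (14−13)²/13 + (28−26)²/26 + (56−64)²/64
   = 2.2727 + 0.0769 + 0.1538 + 1.0000
Sum = 3.503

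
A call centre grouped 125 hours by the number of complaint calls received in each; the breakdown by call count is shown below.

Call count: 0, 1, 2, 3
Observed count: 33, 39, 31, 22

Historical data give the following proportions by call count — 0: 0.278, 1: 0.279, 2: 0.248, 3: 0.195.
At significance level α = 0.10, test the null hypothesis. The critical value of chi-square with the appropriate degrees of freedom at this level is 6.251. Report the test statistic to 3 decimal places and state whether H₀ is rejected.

0.807; do not reject

Expected counts E_i = n·p_i: 125×0.278 = 34.75, 125×0.279 = 34.875, 125×0.248 = 31, 125×0.195 = 24.375.
cat         O        E   (O−E)²/E
0          33    34.75     0.0881
1          39   34.875     0.4879
2          31       31     0.0000
3          22   24.375     0.2314
Sum = 0.807
df = 3. Since 0.807 < 6.251, we do not reject H₀.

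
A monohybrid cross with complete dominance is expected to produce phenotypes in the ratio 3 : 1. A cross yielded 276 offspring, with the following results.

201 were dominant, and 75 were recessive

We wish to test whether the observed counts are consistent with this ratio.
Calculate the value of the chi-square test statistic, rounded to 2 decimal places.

0.70

Ratio total = 4. Expected counts: 276×3/4 = 207, 276×1/4 = 69.
χ² = (201−207)²/207 + (75−69)²/69
   = 0.174 + 0.522
Sum = 0.70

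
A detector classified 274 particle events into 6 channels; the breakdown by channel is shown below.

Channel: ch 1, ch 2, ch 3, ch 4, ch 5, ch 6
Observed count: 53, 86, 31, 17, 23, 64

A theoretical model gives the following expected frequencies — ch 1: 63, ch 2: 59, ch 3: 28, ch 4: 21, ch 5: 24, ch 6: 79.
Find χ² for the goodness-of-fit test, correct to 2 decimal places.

17.92

cat         O        E   (O−E)²/E
ch 1       53       63      1.587
ch 2       86       59     12.356
ch 3       31       28      0.321
ch 4       17       21      0.762
ch 5       23       24      0.042
ch 6       64       79      2.848
Sum = 17.92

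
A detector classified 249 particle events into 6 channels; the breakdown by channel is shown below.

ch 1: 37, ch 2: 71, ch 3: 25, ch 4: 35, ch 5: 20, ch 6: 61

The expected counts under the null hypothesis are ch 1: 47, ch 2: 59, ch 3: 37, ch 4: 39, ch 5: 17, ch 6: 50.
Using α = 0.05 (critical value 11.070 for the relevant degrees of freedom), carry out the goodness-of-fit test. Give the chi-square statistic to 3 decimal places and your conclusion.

11.820; reject

χ² = (37−47)²/47 + (71−59)²/59 + (25−37)²/37 + (35−39)²/39 + (20−17)²/17 + (61−50)²/50
   = 2.1277 + 2.4407 + 3.8919 + 0.4103 + 0.5294 + 2.4200
Sum = 11.820
df = 5. Since 11.820 > 11.070, we reject H₀.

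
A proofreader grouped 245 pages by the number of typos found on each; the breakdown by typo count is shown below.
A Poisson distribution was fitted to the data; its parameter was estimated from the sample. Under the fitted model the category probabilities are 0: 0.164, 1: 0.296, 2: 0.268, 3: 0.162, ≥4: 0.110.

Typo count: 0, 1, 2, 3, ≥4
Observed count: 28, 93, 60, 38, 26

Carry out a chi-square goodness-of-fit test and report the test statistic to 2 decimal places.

10.07

Expected counts E_i = n·p_i: 245×0.164 = 40.18, 245×0.296 = 72.52, 245×0.268 = 65.66, 245×0.162 = 39.69, 245×0.110 = 26.95.
χ² = (28−40.18)²/40.18 + (93−72.52)²/72.52 + (60−65.66)²/65.66 + (38−39.69)²/39.69 + (26−26.95)²/26.95
   = 3.692 + 5.784 + 0.488 + 0.072 + 0.033
Sum = 10.07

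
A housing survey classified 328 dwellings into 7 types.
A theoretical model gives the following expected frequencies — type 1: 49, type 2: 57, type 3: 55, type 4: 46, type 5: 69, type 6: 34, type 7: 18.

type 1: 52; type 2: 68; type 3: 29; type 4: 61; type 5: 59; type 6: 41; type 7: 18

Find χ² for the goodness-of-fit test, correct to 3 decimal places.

22.379

χ² = (52−49)²/49 + (68−57)²/57 + (29−55)²/55 + (61−46)²/46 + (59−69)²/69 + (41−34)²/34 + (18−18)²/18
   = 0.1837 + 2.1228 + 12.2909 + 4.8913 + 1.4493 + 1.4412 + 0.0000
Sum = 22.379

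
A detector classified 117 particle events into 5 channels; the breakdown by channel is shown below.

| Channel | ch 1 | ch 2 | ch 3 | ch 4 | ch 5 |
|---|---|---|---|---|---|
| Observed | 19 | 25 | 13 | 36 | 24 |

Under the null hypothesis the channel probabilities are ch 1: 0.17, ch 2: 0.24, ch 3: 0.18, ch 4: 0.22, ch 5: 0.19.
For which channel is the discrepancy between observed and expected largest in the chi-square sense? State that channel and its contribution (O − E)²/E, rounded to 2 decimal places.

ch 4, 4.09

Expected counts E_i = n·p_i: 117×0.17 = 19.89, 117×0.24 = 28.08, 117×0.18 = 21.06, 117×0.22 = 25.74, 117×0.19 = 22.23.
ch 1: (19 − 19.89)²/19.89 = 0.7921/19.89 = 0.040
ch 2: (25 − 28.08)²/28.08 = 9.4864/28.08 = 0.338
ch 3: (13 − 21.06)²/21.06 = 64.9636/21.06 = 3.085
ch 4: (36 − 25.74)²/25.74 = 105.2676/25.74 = 4.090
ch 5: (24 − 22.23)²/22.23 = 3.1329/22.23 = 0.141
The largest term is for ch 4: 4.09.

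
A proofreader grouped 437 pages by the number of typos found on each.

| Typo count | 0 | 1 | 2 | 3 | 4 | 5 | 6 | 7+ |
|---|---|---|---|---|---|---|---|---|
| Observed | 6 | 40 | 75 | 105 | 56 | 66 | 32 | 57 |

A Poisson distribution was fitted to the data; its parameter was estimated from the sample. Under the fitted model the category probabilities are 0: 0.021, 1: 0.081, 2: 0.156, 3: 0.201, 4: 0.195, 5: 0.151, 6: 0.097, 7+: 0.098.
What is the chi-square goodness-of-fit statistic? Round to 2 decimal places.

Expected counts E_i = n·p_i: 437×0.021 = 9.177, 437×0.081 = 35.397, 437×0.156 = 68.172, 437×0.201 = 87.837, 437×0.195 = 85.215, 437×0.151 = 65.987, 437×0.097 = 42.389, 437×0.098 = 42.826.
χ² = (6−9.177)²/9.177 + (40−35.397)²/35.397 + (75−68.172)²/68.172 + (105−87.837)²/87.837 + (56−85.215)²/85.215 + (66−65.987)²/65.987 + (32−42.389)²/42.389 + (57−42.826)²/42.826
   = 1.100 + 0.599 + 0.684 + 3.354 + 10.016 + 0.000 + 2.546 + 4.691
Sum = 22.99

22.99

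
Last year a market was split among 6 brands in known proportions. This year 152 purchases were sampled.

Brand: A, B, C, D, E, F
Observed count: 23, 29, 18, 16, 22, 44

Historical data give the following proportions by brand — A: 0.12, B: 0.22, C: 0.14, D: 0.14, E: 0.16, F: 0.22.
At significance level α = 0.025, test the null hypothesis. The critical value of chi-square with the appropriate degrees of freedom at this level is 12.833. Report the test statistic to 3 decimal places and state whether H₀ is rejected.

7.203; do not reject

Expected counts E_i = n·p_i: 152×0.12 = 18.24, 152×0.22 = 33.44, 152×0.14 = 21.28, 152×0.14 = 21.28, 152×0.16 = 24.32, 152×0.22 = 33.44.
cat         O        E   (O−E)²/E
A          23    18.24     1.2422
B          29    33.44     0.5895
C          18    21.28     0.5056
D          16    21.28     1.3101
E          22    24.32     0.2213
F          44    33.44     3.3347
Sum = 7.203
df = 5. Since 7.203 < 12.833, we do not reject H₀.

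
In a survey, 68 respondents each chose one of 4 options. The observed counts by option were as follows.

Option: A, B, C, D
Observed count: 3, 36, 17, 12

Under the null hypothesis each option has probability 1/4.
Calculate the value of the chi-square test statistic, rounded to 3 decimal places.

34.235

Expected count for each of the 4 categories: 68/4 = 17.
χ² = (3−17)²/17 + (36−17)²/17 + (17−17)²/17 + (12−17)²/17
   = 11.5294 + 21.2353 + 0.0000 + 1.4706
Sum = 34.235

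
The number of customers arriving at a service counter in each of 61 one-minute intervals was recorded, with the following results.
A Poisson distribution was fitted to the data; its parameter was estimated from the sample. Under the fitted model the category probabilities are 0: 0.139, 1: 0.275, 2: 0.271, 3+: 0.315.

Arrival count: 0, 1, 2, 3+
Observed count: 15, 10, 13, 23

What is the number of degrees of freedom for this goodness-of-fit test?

2

There are k = 4 categories and 1 parameter estimated from the data, so df = 4 − 1 − 1 = 2.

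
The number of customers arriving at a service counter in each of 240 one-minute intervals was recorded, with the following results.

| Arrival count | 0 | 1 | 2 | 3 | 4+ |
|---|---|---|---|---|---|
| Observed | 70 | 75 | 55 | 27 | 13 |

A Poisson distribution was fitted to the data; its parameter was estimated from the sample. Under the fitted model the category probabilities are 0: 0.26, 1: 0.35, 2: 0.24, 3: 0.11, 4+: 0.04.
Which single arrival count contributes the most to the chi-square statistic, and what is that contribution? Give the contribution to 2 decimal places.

4+, 1.20

Expected counts E_i = n·p_i: 240×0.26 = 62.4, 240×0.35 = 84, 240×0.24 = 57.6, 240×0.11 = 26.4, 240×0.04 = 9.6.
cat         O        E   (O−E)²/E
0          70     62.4      0.926
1          75       84      0.964
2          55     57.6      0.117
3          27     26.4      0.014
4+         13      9.6      1.204
The largest term is for 4+: 1.20.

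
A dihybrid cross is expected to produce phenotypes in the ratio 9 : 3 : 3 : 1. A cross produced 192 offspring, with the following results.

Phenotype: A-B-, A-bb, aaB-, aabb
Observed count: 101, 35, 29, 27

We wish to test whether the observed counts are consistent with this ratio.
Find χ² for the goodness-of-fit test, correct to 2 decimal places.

Ratio total = 16. Expected counts: 192×9/16 = 108, 192×3/16 = 36, 192×3/16 = 36, 192×1/16 = 12.
cat         O        E   (O−E)²/E
A-B-      101      108      0.454
A-bb       35       36      0.028
aaB-       29       36      1.361
aabb       27       12     18.750
Sum = 20.59

20.59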